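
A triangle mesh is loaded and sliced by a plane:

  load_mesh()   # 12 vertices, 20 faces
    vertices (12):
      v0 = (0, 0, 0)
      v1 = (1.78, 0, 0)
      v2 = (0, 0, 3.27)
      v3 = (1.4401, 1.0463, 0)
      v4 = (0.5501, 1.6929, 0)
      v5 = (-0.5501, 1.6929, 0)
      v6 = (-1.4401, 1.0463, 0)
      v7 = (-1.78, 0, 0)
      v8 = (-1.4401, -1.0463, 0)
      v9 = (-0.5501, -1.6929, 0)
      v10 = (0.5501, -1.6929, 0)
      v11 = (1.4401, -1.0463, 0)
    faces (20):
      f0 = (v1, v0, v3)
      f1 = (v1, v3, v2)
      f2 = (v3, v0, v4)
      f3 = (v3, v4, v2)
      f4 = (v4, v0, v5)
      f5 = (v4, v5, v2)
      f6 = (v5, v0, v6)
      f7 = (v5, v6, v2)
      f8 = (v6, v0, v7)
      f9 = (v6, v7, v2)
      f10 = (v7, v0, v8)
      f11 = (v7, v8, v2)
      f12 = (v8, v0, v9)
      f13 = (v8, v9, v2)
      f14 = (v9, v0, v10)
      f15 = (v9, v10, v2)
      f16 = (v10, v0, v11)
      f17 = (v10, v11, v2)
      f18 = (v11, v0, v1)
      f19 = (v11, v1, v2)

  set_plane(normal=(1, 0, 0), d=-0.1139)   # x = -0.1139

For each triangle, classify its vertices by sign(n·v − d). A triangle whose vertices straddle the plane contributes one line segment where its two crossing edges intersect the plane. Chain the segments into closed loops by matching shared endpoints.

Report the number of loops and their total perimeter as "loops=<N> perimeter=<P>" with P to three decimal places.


loops=1 perimeter=10.412

Straddling triangles (12 of 20):
  (v4,v0,v5) [++-] → (-0.1139, 0.35052, 0)–(-0.1139, 1.6929, 0)  len=1.3424
  (v4,v5,v2) [+-+] → (-0.1139, 1.6929, 0)–(-0.1139, 0.35052, 2.59294)  len=2.9198
  (v5,v0,v6) [-+-] → (-0.1139, 0.35052, 0)–(-0.1139, 0.0827537, 0)  len=0.2678
  (v5,v6,v2) [--+] → (-0.1139, 0.0827537, 3.01137)–(-0.1139, 0.35052, 2.59294)  len=0.4968
  (v6,v0,v7) [-+-] → (-0.1139, 0.0827537, 0)–(-0.1139, 0, 0)  len=0.0828
  (v6,v7,v2) [--+] → (-0.1139, 0, 3.06076)–(-0.1139, 0.0827537, 3.01137)  len=0.0964
  (v7,v0,v8) [-+-] → (-0.1139, 0, 0)–(-0.1139, -0.0827537, 0)  len=0.0828
  (v7,v8,v2) [--+] → (-0.1139, -0.0827537, 3.01137)–(-0.1139, 0, 3.06076)  len=0.0964
  (v8,v0,v9) [-+-] → (-0.1139, -0.0827537, 0)–(-0.1139, -0.35052, 0)  len=0.2678
  (v8,v9,v2) [--+] → (-0.1139, -0.35052, 2.59294)–(-0.1139, -0.0827537, 3.01137)  len=0.4968
  (v9,v0,v10) [-++] → (-0.1139, -0.35052, 0)–(-0.1139, -1.6929, 0)  len=1.3424
  (v9,v10,v2) [-++] → (-0.1139, -1.6929, 0)–(-0.1139, -0.35052, 2.59294)  len=2.9198

Chained into 1 loop(s):
  loop 1: 12 segments, perimeter = 10.4117
Total perimeter = 10.412


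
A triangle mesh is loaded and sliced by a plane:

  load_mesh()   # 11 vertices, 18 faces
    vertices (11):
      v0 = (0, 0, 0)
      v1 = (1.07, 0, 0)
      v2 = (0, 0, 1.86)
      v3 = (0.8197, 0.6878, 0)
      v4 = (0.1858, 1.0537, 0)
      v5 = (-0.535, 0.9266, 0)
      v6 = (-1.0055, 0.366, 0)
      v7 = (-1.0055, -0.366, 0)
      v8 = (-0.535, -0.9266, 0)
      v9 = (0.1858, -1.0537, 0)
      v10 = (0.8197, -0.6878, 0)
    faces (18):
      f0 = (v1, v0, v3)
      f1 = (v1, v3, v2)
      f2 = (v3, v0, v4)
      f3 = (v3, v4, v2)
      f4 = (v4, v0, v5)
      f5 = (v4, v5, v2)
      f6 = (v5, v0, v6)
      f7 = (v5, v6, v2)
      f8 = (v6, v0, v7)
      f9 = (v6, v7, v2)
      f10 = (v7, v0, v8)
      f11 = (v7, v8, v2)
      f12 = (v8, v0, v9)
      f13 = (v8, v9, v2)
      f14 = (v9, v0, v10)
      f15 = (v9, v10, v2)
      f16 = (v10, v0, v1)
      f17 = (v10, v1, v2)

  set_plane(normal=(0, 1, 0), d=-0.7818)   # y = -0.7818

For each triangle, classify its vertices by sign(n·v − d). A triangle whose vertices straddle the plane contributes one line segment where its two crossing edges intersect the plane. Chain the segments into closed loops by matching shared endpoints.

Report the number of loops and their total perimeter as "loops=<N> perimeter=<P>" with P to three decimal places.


loops=1 perimeter=2.995

Straddling triangles (6 of 18):
  (v7,v0,v8) [++-] → (-0.451395, -0.7818, 0)–(-0.656528, -0.7818, 0)  len=0.2051
  (v7,v8,v2) [+-+] → (-0.656528, -0.7818, 0)–(-0.451395, -0.7818, 0.290663)  len=0.3558
  (v8,v0,v9) [-+-] → (-0.451395, -0.7818, 0)–(0.137856, -0.7818, 0)  len=0.5893
  (v8,v9,v2) [--+] → (0.137856, -0.7818, 0.47996)–(-0.451395, -0.7818, 0.290663)  len=0.6189
  (v9,v0,v10) [-++] → (0.137856, -0.7818, 0)–(0.656851, -0.7818, 0)  len=0.5190
  (v9,v10,v2) [-++] → (0.656851, -0.7818, 0)–(0.137856, -0.7818, 0.47996)  len=0.7069

Chained into 1 loop(s):
  loop 1: 6 segments, perimeter = 2.9950
Total perimeter = 2.995


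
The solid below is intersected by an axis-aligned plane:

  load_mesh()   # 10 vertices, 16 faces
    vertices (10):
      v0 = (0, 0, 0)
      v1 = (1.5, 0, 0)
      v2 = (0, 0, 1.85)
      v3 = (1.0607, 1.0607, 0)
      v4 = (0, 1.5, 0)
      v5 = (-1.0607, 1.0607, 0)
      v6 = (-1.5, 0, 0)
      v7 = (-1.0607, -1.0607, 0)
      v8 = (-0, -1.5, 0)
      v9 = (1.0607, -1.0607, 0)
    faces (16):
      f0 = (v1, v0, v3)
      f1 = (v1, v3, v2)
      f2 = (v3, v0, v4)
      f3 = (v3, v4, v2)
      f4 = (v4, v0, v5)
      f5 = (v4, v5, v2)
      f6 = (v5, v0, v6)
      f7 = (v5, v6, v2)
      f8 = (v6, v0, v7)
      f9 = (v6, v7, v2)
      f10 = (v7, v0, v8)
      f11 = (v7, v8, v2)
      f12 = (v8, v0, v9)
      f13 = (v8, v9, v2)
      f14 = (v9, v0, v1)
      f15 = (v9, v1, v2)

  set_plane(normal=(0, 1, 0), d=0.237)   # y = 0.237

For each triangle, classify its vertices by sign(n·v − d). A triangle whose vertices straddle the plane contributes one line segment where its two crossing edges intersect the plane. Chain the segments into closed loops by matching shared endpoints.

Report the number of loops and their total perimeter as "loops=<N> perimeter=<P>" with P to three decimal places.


loops=1 perimeter=7.035

Straddling triangles (8 of 16):
  (v1,v0,v3) [--+] → (0.237, 0.237, 0)–(1.40184, 0.237, 0)  len=1.1648
  (v1,v3,v2) [-+-] → (1.40184, 0.237, 0)–(0.237, 0.237, 1.43664)  len=1.8495
  (v3,v0,v4) [+-+] → (0.237, 0.237, 0)–(0, 0.237, 0)  len=0.2370
  (v3,v4,v2) [++-] → (0, 0.237, 1.5577)–(0.237, 0.237, 1.43664)  len=0.2661
  (v4,v0,v5) [+-+] → (0, 0.237, 0)–(-0.237, 0.237, 0)  len=0.2370
  (v4,v5,v2) [++-] → (-0.237, 0.237, 1.43664)–(0, 0.237, 1.5577)  len=0.2661
  (v5,v0,v6) [+--] → (-0.237, 0.237, 0)–(-1.40184, 0.237, 0)  len=1.1648
  (v5,v6,v2) [+--] → (-1.40184, 0.237, 0)–(-0.237, 0.237, 1.43664)  len=1.8495

Chained into 1 loop(s):
  loop 1: 8 segments, perimeter = 7.0350
Total perimeter = 7.035


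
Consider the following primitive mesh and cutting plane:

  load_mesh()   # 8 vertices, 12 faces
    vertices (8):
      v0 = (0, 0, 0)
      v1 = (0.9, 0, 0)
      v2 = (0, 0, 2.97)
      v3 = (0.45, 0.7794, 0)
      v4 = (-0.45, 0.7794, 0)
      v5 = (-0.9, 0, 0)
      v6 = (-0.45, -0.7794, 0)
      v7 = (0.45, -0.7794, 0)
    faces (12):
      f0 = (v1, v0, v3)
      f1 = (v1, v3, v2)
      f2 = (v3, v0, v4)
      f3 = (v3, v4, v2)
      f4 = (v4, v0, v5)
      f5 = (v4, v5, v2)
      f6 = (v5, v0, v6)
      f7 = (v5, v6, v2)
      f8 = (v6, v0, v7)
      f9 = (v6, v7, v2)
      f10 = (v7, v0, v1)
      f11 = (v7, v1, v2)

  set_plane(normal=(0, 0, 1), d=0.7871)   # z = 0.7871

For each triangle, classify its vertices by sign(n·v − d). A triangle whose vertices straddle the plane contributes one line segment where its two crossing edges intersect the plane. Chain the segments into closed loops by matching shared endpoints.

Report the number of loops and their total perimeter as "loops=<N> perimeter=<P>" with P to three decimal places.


Straddling triangles (6 of 12):
  (v1,v3,v2) [--+] → (0.330742, 0.572846, 0.7871)–(0.661485, 0, 0.7871)  len=0.6615
  (v3,v4,v2) [--+] → (-0.330742, 0.572846, 0.7871)–(0.330742, 0.572846, 0.7871)  len=0.6615
  (v4,v5,v2) [--+] → (-0.661485, 0, 0.7871)–(-0.330742, 0.572846, 0.7871)  len=0.6615
  (v5,v6,v2) [--+] → (-0.330742, -0.572846, 0.7871)–(-0.661485, 0, 0.7871)  len=0.6615
  (v6,v7,v2) [--+] → (0.330742, -0.572846, 0.7871)–(-0.330742, -0.572846, 0.7871)  len=0.6615
  (v7,v1,v2) [--+] → (0.661485, 0, 0.7871)–(0.330742, -0.572846, 0.7871)  len=0.6615

Chained into 1 loop(s):
  loop 1: 6 segments, perimeter = 3.9689
Total perimeter = 3.969

loops=1 perimeter=3.969


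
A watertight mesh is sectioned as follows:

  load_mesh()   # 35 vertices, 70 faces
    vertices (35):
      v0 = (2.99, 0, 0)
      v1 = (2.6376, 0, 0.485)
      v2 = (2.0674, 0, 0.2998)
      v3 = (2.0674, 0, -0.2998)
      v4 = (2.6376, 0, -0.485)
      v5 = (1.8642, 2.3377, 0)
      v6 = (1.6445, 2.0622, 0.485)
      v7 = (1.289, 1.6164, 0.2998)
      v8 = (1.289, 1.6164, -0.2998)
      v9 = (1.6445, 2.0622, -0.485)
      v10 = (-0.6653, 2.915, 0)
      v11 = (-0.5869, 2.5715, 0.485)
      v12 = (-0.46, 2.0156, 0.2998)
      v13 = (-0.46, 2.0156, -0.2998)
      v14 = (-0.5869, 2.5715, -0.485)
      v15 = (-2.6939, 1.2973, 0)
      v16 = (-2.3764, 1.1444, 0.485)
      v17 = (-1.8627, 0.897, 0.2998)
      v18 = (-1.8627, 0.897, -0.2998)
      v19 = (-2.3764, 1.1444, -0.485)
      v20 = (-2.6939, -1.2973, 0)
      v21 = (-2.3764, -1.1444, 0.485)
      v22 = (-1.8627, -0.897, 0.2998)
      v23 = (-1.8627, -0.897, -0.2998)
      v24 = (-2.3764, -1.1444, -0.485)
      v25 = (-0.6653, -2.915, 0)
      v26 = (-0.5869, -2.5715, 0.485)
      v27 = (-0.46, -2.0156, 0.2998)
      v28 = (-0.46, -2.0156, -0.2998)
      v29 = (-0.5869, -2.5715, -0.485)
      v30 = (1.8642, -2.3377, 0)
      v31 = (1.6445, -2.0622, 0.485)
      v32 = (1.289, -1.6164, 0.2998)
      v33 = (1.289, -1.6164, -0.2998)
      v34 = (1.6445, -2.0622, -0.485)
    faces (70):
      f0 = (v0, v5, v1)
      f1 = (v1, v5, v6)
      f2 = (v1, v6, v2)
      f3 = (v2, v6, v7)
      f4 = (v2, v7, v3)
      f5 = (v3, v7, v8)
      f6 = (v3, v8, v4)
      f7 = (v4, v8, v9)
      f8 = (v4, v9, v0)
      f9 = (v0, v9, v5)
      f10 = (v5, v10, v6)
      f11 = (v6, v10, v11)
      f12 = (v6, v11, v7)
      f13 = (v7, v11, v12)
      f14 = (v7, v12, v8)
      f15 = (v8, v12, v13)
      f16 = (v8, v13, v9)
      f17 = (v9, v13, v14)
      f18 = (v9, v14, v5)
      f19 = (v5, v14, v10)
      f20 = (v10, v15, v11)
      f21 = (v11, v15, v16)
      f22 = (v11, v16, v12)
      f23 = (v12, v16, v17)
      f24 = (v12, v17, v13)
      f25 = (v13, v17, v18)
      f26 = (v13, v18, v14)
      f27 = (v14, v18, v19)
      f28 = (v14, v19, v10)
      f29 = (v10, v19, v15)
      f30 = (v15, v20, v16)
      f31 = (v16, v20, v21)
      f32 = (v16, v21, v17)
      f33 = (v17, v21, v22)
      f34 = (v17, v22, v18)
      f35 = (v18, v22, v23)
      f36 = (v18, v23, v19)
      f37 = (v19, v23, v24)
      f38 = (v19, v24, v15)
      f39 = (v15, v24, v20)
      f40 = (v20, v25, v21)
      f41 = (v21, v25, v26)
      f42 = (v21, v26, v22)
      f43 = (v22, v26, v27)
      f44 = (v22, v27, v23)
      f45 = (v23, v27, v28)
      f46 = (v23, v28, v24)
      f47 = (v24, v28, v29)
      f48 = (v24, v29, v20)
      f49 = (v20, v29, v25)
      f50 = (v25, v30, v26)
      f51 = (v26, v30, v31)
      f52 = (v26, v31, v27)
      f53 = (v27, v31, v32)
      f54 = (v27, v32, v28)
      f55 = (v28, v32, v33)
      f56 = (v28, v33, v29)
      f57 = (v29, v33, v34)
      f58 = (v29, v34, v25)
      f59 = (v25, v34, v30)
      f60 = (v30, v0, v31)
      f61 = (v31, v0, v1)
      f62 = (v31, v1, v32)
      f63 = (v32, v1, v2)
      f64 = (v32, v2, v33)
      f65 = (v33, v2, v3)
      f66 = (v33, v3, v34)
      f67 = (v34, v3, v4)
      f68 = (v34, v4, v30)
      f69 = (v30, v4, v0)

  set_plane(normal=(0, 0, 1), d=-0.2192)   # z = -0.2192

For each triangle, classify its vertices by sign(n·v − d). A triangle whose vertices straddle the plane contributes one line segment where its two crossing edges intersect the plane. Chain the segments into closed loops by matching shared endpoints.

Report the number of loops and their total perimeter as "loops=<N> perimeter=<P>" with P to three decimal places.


loops=2 perimeter=29.753

Straddling triangles (28 of 70):
  (v2,v7,v3) [++-] → (1.96277, 0.217281, -0.2192)–(2.0674, 0, -0.2192)  len=0.2412
  (v3,v7,v8) [-+-] → (1.96277, 0.217281, -0.2192)–(1.289, 1.6164, -0.2192)  len=1.5529
  (v4,v9,v0) [--+] → (2.38189, 0.932029, -0.2192)–(2.83073, 0, -0.2192)  len=1.0345
  (v0,v9,v5) [+-+] → (2.38189, 0.932029, -0.2192)–(1.7649, 2.21319, -0.2192)  len=1.4220
  (v7,v12,v8) [++-] → (1.05389, 1.67006, -0.2192)–(1.289, 1.6164, -0.2192)  len=0.2412
  (v8,v12,v13) [-+-] → (1.05389, 1.67006, -0.2192)–(-0.46, 2.0156, -0.2192)  len=1.5528
  (v9,v14,v5) [--+] → (0.756404, 2.44337, -0.2192)–(1.7649, 2.21319, -0.2192)  len=1.0344
  (v5,v14,v10) [+-+] → (0.756404, 2.44337, -0.2192)–(-0.629866, 2.75975, -0.2192)  len=1.4219
  (v12,v17,v13) [++-] → (-0.648555, 1.86523, -0.2192)–(-0.46, 2.0156, -0.2192)  len=0.2412
  (v13,v17,v18) [-+-] → (-0.648555, 1.86523, -0.2192)–(-1.8627, 0.897, -0.2192)  len=1.5529
  (v14,v19,v10) [--+] → (-1.43865, 2.11476, -0.2192)–(-0.629866, 2.75975, -0.2192)  len=1.0345
  (v10,v19,v15) [+-+] → (-1.43865, 2.11476, -0.2192)–(-2.5504, 1.2282, -0.2192)  len=1.4220
  (v17,v22,v18) [++-] → (-1.8627, 0.655845, -0.2192)–(-1.8627, 0.897, -0.2192)  len=0.2412
  (v18,v22,v23) [-+-] → (-1.8627, 0.655845, -0.2192)–(-1.8627, -0.897, -0.2192)  len=1.5528
  (v19,v24,v15) [--+] → (-2.5504, 0.193752, -0.2192)–(-2.5504, 1.2282, -0.2192)  len=1.0344
  (v15,v24,v20) [+-+] → (-2.5504, 0.193752, -0.2192)–(-2.5504, -1.2282, -0.2192)  len=1.4219
  (v22,v27,v23) [++-] → (-1.67414, -1.04737, -0.2192)–(-1.8627, -0.897, -0.2192)  len=0.2412
  (v23,v27,v28) [-+-] → (-1.67414, -1.04737, -0.2192)–(-0.46, -2.0156, -0.2192)  len=1.5529
  (v24,v29,v20) [--+] → (-1.74162, -1.87319, -0.2192)–(-2.5504, -1.2282, -0.2192)  len=1.0345
  (v20,v29,v25) [+-+] → (-1.74162, -1.87319, -0.2192)–(-0.629866, -2.75975, -0.2192)  len=1.4220
  (v27,v32,v28) [++-] → (-0.224894, -1.96194, -0.2192)–(-0.46, -2.0156, -0.2192)  len=0.2412
  (v28,v32,v33) [-+-] → (-0.224894, -1.96194, -0.2192)–(1.289, -1.6164, -0.2192)  len=1.5528
  (v29,v34,v25) [--+] → (0.378634, -2.52957, -0.2192)–(-0.629866, -2.75975, -0.2192)  len=1.0344
  (v25,v34,v30) [+-+] → (0.378634, -2.52957, -0.2192)–(1.7649, -2.21319, -0.2192)  len=1.4219
  (v32,v2,v33) [++-] → (1.39363, -1.39912, -0.2192)–(1.289, -1.6164, -0.2192)  len=0.2412
  (v33,v2,v3) [-+-] → (1.39363, -1.39912, -0.2192)–(2.0674, 0, -0.2192)  len=1.5529
  (v34,v4,v30) [--+] → (2.21374, -1.28116, -0.2192)–(1.7649, -2.21319, -0.2192)  len=1.0345
  (v30,v4,v0) [+-+] → (2.21374, -1.28116, -0.2192)–(2.83073, 0, -0.2192)  len=1.4220

Chained into 2 loop(s):
  loop 1: 14 segments, perimeter = 12.5583
  loop 2: 14 segments, perimeter = 17.1949
Total perimeter = 29.753


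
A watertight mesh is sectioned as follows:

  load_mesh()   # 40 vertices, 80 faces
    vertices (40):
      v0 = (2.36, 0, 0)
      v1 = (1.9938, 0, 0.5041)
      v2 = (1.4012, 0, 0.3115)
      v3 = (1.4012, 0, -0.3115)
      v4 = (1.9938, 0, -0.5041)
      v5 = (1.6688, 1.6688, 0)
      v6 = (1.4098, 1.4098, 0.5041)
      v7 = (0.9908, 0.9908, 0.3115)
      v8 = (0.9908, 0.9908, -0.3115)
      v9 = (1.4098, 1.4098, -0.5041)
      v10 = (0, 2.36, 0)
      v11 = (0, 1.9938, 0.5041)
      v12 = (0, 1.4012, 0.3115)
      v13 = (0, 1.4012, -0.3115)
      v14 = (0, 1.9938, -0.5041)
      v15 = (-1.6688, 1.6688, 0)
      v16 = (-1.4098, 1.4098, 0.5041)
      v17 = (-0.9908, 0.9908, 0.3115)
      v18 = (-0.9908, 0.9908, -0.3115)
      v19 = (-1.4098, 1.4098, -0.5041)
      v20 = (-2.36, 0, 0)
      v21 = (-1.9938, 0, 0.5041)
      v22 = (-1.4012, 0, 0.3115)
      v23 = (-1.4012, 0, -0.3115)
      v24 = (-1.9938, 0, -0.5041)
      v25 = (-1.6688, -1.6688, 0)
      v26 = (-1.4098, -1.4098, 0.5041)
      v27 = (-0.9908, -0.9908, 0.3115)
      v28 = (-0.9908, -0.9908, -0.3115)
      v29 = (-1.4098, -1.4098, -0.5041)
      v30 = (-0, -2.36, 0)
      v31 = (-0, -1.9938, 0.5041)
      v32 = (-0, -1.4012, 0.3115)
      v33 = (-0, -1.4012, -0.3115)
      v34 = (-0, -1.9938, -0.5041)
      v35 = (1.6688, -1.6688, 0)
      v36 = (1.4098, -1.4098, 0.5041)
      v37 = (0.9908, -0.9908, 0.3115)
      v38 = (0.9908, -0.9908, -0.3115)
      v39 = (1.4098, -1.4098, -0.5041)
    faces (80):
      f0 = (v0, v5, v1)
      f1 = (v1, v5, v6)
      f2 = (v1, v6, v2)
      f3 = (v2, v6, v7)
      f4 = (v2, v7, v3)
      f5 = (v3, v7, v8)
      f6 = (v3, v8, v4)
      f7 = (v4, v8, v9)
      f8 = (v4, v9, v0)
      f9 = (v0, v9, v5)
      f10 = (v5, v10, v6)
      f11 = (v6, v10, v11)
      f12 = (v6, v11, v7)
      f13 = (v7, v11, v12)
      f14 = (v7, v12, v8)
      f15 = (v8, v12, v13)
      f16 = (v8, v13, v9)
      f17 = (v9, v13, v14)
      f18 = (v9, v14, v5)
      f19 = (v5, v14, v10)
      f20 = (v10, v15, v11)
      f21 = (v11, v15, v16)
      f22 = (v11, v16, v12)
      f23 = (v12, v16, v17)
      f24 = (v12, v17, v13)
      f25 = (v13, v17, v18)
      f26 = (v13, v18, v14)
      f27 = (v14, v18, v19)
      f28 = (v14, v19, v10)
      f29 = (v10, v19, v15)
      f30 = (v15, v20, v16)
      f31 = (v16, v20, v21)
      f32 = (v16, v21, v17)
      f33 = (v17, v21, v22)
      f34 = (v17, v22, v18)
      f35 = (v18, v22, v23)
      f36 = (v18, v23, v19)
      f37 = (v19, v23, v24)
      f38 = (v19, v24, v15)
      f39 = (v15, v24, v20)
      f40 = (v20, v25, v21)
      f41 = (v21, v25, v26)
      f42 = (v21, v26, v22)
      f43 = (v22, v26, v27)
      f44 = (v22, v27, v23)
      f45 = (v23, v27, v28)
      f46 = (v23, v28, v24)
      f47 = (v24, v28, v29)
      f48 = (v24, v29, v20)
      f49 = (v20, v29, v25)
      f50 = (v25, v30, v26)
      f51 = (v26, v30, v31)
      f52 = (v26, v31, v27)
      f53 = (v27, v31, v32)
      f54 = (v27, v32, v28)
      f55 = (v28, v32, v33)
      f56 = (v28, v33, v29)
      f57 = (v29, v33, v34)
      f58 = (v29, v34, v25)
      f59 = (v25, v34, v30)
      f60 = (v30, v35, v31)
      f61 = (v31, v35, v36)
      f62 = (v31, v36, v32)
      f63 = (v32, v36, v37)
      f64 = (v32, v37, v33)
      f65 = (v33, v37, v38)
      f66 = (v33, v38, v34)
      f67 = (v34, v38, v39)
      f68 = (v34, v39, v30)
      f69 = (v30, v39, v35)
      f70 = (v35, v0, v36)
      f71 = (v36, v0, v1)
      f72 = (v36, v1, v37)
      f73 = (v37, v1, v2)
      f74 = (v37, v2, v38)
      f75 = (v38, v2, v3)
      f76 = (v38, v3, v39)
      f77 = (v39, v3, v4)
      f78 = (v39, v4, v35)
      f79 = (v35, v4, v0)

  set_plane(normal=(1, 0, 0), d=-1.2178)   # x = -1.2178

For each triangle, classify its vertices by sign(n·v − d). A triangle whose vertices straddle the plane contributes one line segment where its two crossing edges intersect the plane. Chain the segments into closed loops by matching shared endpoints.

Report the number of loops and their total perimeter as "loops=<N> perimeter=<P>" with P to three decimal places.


loops=2 perimeter=8.009

Straddling triangles (24 of 80):
  (v10,v15,v11) [+-+] → (-1.2178, 1.8556, 0)–(-1.2178, 1.75663, 0.136235)  len=0.1684
  (v11,v15,v16) [+--] → (-1.2178, 1.75663, 0.136235)–(-1.2178, 1.48933, 0.5041)  len=0.4547
  (v11,v16,v12) [+-+] → (-1.2178, 1.48933, 0.5041)–(-1.2178, 1.40863, 0.47787)  len=0.0849
  (v12,v16,v17) [+-+] → (-1.2178, 1.40863, 0.47787)–(-1.2178, 1.2178, 0.415844)  len=0.2007
  (v14,v18,v19) [++-] → (-1.2178, 1.2178, -0.415844)–(-1.2178, 1.48933, -0.5041)  len=0.2855
  (v14,v19,v10) [+-+] → (-1.2178, 1.48933, -0.5041)–(-1.2178, 1.53921, -0.435447)  len=0.0849
  (v10,v19,v15) [+--] → (-1.2178, 1.53921, -0.435447)–(-1.2178, 1.8556, 0)  len=0.5383
  (v16,v21,v17) [--+] → (-1.2178, 0.766561, 0.355089)–(-1.2178, 1.2178, 0.415844)  len=0.4553
  (v17,v21,v22) [+--] → (-1.2178, 0.766561, 0.355089)–(-1.2178, 0.44277, 0.3115)  len=0.3267
  (v17,v22,v18) [+-+] → (-1.2178, 0.44277, 0.3115)–(-1.2178, 0.44277, 0.0330931)  len=0.2784
  (v18,v22,v23) [+--] → (-1.2178, 0.44277, 0.0330931)–(-1.2178, 0.44277, -0.3115)  len=0.3446
  (v18,v23,v19) [+--] → (-1.2178, 0.44277, -0.3115)–(-1.2178, 1.2178, -0.415844)  len=0.7820
  (v22,v26,v27) [--+] → (-1.2178, -1.2178, 0.415844)–(-1.2178, -0.44277, 0.3115)  len=0.7820
  (v22,v27,v23) [-+-] → (-1.2178, -0.44277, 0.3115)–(-1.2178, -0.44277, -0.0330931)  len=0.3446
  (v23,v27,v28) [-++] → (-1.2178, -0.44277, -0.0330931)–(-1.2178, -0.44277, -0.3115)  len=0.2784
  (v23,v28,v24) [-+-] → (-1.2178, -0.44277, -0.3115)–(-1.2178, -0.766561, -0.355089)  len=0.3267
  (v24,v28,v29) [-+-] → (-1.2178, -0.766561, -0.355089)–(-1.2178, -1.2178, -0.415844)  len=0.4553
  (v25,v30,v26) [-+-] → (-1.2178, -1.8556, 0)–(-1.2178, -1.53921, 0.435447)  len=0.5383
  (v26,v30,v31) [-++] → (-1.2178, -1.53921, 0.435447)–(-1.2178, -1.48933, 0.5041)  len=0.0849
  (v26,v31,v27) [-++] → (-1.2178, -1.48933, 0.5041)–(-1.2178, -1.2178, 0.415844)  len=0.2855
  (v28,v33,v29) [++-] → (-1.2178, -1.40863, -0.47787)–(-1.2178, -1.2178, -0.415844)  len=0.2007
  (v29,v33,v34) [-++] → (-1.2178, -1.40863, -0.47787)–(-1.2178, -1.48933, -0.5041)  len=0.0849
  (v29,v34,v25) [-+-] → (-1.2178, -1.48933, -0.5041)–(-1.2178, -1.75663, -0.136235)  len=0.4547
  (v25,v34,v30) [-++] → (-1.2178, -1.75663, -0.136235)–(-1.2178, -1.8556, 0)  len=0.1684

Chained into 2 loop(s):
  loop 1: 12 segments, perimeter = 4.0043
  loop 2: 12 segments, perimeter = 4.0043
Total perimeter = 8.009


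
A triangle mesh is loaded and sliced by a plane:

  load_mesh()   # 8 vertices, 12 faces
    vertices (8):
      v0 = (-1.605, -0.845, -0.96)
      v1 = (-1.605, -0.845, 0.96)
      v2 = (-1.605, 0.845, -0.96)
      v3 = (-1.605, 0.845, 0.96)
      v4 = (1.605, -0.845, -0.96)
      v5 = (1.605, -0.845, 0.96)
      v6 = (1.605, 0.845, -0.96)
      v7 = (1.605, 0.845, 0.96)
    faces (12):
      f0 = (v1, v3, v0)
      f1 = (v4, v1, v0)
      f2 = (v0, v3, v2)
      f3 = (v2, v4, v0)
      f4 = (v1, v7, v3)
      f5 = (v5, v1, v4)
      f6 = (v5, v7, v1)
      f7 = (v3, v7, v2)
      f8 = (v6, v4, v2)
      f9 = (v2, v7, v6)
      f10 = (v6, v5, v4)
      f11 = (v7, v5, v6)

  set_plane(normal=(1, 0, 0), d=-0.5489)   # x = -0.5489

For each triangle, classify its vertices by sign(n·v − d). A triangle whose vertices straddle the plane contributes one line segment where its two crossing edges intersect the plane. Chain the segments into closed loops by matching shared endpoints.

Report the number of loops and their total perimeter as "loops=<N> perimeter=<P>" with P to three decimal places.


loops=1 perimeter=7.220

Straddling triangles (8 of 12):
  (v4,v1,v0) [+--] → (-0.5489, -0.845, 0.328314)–(-0.5489, -0.845, -0.96)  len=1.2883
  (v2,v4,v0) [-+-] → (-0.5489, 0.288985, -0.96)–(-0.5489, -0.845, -0.96)  len=1.1340
  (v1,v7,v3) [-+-] → (-0.5489, -0.288985, 0.96)–(-0.5489, 0.845, 0.96)  len=1.1340
  (v5,v1,v4) [+-+] → (-0.5489, -0.845, 0.96)–(-0.5489, -0.845, 0.328314)  len=0.6317
  (v5,v7,v1) [++-] → (-0.5489, -0.288985, 0.96)–(-0.5489, -0.845, 0.96)  len=0.5560
  (v3,v7,v2) [-+-] → (-0.5489, 0.845, 0.96)–(-0.5489, 0.845, -0.328314)  len=1.2883
  (v6,v4,v2) [++-] → (-0.5489, 0.288985, -0.96)–(-0.5489, 0.845, -0.96)  len=0.5560
  (v2,v7,v6) [-++] → (-0.5489, 0.845, -0.328314)–(-0.5489, 0.845, -0.96)  len=0.6317

Chained into 1 loop(s):
  loop 1: 8 segments, perimeter = 7.2200
Total perimeter = 7.220


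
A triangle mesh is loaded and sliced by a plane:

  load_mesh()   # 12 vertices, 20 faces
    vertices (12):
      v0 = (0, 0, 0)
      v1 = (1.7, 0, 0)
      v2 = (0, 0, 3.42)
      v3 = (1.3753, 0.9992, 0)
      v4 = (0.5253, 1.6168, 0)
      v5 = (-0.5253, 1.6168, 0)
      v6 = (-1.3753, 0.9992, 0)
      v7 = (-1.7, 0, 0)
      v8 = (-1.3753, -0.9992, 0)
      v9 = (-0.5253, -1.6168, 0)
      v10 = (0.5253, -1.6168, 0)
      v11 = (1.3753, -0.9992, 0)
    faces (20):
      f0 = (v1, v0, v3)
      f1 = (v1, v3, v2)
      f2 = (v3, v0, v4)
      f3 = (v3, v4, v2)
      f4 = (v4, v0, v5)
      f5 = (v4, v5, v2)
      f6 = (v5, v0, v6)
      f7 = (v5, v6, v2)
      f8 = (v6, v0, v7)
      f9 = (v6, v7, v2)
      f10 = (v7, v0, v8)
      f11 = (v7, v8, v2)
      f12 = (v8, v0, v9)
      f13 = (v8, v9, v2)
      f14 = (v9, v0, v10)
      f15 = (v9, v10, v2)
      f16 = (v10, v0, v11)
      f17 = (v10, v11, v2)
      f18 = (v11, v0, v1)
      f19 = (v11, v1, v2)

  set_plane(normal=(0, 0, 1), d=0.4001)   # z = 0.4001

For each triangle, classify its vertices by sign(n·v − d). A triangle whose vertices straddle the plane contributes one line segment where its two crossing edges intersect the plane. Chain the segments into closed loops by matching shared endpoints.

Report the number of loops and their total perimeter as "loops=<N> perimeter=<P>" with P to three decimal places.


Straddling triangles (10 of 20):
  (v1,v3,v2) [--+] → (1.21441, 0.882305, 0.4001)–(1.50112, 0, 0.4001)  len=0.9277
  (v3,v4,v2) [--+] → (0.463846, 1.42765, 0.4001)–(1.21441, 0.882305, 0.4001)  len=0.9278
  (v4,v5,v2) [--+] → (-0.463846, 1.42765, 0.4001)–(0.463846, 1.42765, 0.4001)  len=0.9277
  (v5,v6,v2) [--+] → (-1.21441, 0.882305, 0.4001)–(-0.463846, 1.42765, 0.4001)  len=0.9278
  (v6,v7,v2) [--+] → (-1.50112, 0, 0.4001)–(-1.21441, 0.882305, 0.4001)  len=0.9277
  (v7,v8,v2) [--+] → (-1.21441, -0.882305, 0.4001)–(-1.50112, 0, 0.4001)  len=0.9277
  (v8,v9,v2) [--+] → (-0.463846, -1.42765, 0.4001)–(-1.21441, -0.882305, 0.4001)  len=0.9278
  (v9,v10,v2) [--+] → (0.463846, -1.42765, 0.4001)–(-0.463846, -1.42765, 0.4001)  len=0.9277
  (v10,v11,v2) [--+] → (1.21441, -0.882305, 0.4001)–(0.463846, -1.42765, 0.4001)  len=0.9278
  (v11,v1,v2) [--+] → (1.50112, 0, 0.4001)–(1.21441, -0.882305, 0.4001)  len=0.9277

Chained into 1 loop(s):
  loop 1: 10 segments, perimeter = 9.2773
Total perimeter = 9.277

loops=1 perimeter=9.277


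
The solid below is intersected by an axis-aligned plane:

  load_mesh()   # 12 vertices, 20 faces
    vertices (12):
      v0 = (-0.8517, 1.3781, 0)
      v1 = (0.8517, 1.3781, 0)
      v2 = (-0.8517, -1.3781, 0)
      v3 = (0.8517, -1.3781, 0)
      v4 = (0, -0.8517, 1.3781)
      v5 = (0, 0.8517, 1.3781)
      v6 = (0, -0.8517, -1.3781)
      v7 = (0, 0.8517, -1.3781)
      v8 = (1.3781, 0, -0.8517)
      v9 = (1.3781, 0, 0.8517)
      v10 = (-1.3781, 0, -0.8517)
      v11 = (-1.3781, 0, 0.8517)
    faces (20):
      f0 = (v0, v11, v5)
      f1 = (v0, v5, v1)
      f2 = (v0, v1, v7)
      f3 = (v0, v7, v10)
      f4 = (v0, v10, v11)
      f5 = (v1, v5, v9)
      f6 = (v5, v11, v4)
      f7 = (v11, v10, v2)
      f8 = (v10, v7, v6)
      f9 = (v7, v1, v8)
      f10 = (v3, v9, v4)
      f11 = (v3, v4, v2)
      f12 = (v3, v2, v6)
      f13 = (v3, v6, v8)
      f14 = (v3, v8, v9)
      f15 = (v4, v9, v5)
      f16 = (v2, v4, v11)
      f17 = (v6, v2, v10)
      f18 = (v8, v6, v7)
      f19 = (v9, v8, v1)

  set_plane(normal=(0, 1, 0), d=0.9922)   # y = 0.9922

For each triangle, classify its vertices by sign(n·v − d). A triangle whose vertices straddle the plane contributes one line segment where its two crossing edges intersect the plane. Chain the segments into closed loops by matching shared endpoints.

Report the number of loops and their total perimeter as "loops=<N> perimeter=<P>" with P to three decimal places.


loops=1 perimeter=6.229

Straddling triangles (8 of 20):
  (v0,v11,v5) [+--] → (-0.999104, 0.9922, 0.238496)–(-0.227325, 0.9922, 1.01028)  len=1.0915
  (v0,v5,v1) [+-+] → (-0.227325, 0.9922, 1.01028)–(0.227325, 0.9922, 1.01028)  len=0.4546
  (v0,v1,v7) [++-] → (0.227325, 0.9922, -1.01028)–(-0.227325, 0.9922, -1.01028)  len=0.4546
  (v0,v7,v10) [+--] → (-0.227325, 0.9922, -1.01028)–(-0.999104, 0.9922, -0.238496)  len=1.0915
  (v0,v10,v11) [+--] → (-0.999104, 0.9922, -0.238496)–(-0.999104, 0.9922, 0.238496)  len=0.4770
  (v1,v5,v9) [+--] → (0.227325, 0.9922, 1.01028)–(0.999104, 0.9922, 0.238496)  len=1.0915
  (v7,v1,v8) [-+-] → (0.227325, 0.9922, -1.01028)–(0.999104, 0.9922, -0.238496)  len=1.0915
  (v9,v8,v1) [--+] → (0.999104, 0.9922, -0.238496)–(0.999104, 0.9922, 0.238496)  len=0.4770

Chained into 1 loop(s):
  loop 1: 8 segments, perimeter = 6.2291
Total perimeter = 6.229


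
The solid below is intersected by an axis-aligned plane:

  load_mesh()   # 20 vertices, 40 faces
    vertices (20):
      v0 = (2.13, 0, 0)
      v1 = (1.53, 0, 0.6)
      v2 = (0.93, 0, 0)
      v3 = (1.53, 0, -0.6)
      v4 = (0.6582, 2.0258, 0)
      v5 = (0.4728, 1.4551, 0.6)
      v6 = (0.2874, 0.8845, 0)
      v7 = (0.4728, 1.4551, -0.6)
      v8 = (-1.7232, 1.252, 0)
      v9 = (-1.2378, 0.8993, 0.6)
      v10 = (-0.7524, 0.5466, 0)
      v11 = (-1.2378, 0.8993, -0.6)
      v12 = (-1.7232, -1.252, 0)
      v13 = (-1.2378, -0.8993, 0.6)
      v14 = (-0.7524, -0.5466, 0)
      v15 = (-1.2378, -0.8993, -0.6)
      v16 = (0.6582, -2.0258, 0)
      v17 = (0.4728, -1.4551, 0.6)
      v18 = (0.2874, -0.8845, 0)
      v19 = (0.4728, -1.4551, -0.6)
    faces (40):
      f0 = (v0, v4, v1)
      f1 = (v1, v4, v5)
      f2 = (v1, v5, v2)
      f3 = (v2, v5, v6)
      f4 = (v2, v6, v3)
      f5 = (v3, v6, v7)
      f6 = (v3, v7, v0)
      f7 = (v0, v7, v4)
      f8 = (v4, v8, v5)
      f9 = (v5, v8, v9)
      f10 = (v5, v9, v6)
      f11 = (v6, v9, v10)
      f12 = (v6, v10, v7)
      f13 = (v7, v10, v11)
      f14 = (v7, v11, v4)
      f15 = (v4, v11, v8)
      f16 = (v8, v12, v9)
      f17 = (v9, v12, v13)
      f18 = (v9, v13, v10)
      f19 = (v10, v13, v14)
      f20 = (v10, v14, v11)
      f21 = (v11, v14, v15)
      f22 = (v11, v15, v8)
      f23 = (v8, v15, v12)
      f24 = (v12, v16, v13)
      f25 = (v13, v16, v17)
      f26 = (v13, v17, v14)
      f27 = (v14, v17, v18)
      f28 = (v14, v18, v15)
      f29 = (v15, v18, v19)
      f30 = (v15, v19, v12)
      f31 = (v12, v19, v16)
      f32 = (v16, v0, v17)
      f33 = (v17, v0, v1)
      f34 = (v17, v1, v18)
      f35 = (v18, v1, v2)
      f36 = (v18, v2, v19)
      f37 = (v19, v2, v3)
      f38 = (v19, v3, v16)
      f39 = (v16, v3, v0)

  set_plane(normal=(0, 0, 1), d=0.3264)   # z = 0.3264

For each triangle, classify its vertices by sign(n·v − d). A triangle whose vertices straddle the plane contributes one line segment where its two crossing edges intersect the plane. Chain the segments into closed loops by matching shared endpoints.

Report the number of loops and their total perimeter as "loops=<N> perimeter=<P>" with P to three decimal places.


Straddling triangles (20 of 40):
  (v0,v4,v1) [--+] → (1.13246, 0.923765, 0.3264)–(1.8036, 0, 0.3264)  len=1.1418
  (v1,v4,v5) [+-+] → (1.13246, 0.923765, 0.3264)–(0.557342, 1.71534, 0.3264)  len=0.9784
  (v1,v5,v2) [++-] → (0.681283, 0.791574, 0.3264)–(1.2564, 0, 0.3264)  len=0.9784
  (v2,v5,v6) [-+-] → (0.681283, 0.791574, 0.3264)–(0.388258, 1.19491, 0.3264)  len=0.4985
  (v4,v8,v5) [--+] → (-0.528576, 1.36249, 0.3264)–(0.557342, 1.71534, 0.3264)  len=1.1418
  (v5,v8,v9) [+-+] → (-0.528576, 1.36249, 0.3264)–(-1.45914, 1.06013, 0.3264)  len=0.9785
  (v5,v9,v6) [++-] → (-0.542309, 0.892551, 0.3264)–(0.388258, 1.19491, 0.3264)  len=0.9785
  (v6,v9,v10) [-+-] → (-0.542309, 0.892551, 0.3264)–(-1.01646, 0.738469, 0.3264)  len=0.4986
  (v8,v12,v9) [--+] → (-1.45914, -0.0816928, 0.3264)–(-1.45914, 1.06013, 0.3264)  len=1.1418
  (v9,v12,v13) [+-+] → (-1.45914, -0.0816928, 0.3264)–(-1.45914, -1.06013, 0.3264)  len=0.9784
  (v9,v13,v10) [++-] → (-1.01646, -0.23997, 0.3264)–(-1.01646, 0.738469, 0.3264)  len=0.9784
  (v10,v13,v14) [-+-] → (-1.01646, -0.23997, 0.3264)–(-1.01646, -0.738469, 0.3264)  len=0.4985
  (v12,v16,v13) [--+] → (-0.373224, -1.41298, 0.3264)–(-1.45914, -1.06013, 0.3264)  len=1.1418
  (v13,v16,v17) [+-+] → (-0.373224, -1.41298, 0.3264)–(0.557342, -1.71534, 0.3264)  len=0.9785
  (v13,v17,v14) [++-] → (-0.0858912, -1.04082, 0.3264)–(-1.01646, -0.738469, 0.3264)  len=0.9785
  (v14,v17,v18) [-+-] → (-0.0858912, -1.04082, 0.3264)–(0.388258, -1.19491, 0.3264)  len=0.4986
  (v16,v0,v17) [--+] → (1.22848, -0.791574, 0.3264)–(0.557342, -1.71534, 0.3264)  len=1.1418
  (v17,v0,v1) [+-+] → (1.22848, -0.791574, 0.3264)–(1.8036, 0, 0.3264)  len=0.9784
  (v17,v1,v18) [++-] → (0.963374, -0.403332, 0.3264)–(0.388258, -1.19491, 0.3264)  len=0.9784
  (v18,v1,v2) [-+-] → (0.963374, -0.403332, 0.3264)–(1.2564, 0, 0.3264)  len=0.4985

Chained into 2 loop(s):
  loop 1: 10 segments, perimeter = 10.6013
  loop 2: 10 segments, perimeter = 7.3849
Total perimeter = 17.986

loops=2 perimeter=17.986


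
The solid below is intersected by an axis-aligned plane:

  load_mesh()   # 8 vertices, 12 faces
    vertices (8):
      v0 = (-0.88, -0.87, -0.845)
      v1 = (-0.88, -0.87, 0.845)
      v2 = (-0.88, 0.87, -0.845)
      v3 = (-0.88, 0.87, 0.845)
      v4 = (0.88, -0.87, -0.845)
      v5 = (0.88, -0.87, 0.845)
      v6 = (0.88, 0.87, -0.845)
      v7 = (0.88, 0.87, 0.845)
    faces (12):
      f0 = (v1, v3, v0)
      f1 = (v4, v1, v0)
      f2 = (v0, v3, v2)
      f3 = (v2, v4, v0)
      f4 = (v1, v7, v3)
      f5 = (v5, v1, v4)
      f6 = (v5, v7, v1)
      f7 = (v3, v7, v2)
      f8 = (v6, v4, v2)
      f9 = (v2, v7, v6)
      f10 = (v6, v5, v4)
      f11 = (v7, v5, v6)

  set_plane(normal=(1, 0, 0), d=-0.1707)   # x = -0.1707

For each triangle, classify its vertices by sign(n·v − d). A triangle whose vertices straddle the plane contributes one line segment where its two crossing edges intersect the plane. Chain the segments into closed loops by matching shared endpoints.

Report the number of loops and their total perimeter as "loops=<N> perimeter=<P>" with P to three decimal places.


loops=1 perimeter=6.860

Straddling triangles (8 of 12):
  (v4,v1,v0) [+--] → (-0.1707, -0.87, 0.163911)–(-0.1707, -0.87, -0.845)  len=1.0089
  (v2,v4,v0) [-+-] → (-0.1707, 0.16876, -0.845)–(-0.1707, -0.87, -0.845)  len=1.0388
  (v1,v7,v3) [-+-] → (-0.1707, -0.16876, 0.845)–(-0.1707, 0.87, 0.845)  len=1.0388
  (v5,v1,v4) [+-+] → (-0.1707, -0.87, 0.845)–(-0.1707, -0.87, 0.163911)  len=0.6811
  (v5,v7,v1) [++-] → (-0.1707, -0.16876, 0.845)–(-0.1707, -0.87, 0.845)  len=0.7012
  (v3,v7,v2) [-+-] → (-0.1707, 0.87, 0.845)–(-0.1707, 0.87, -0.163911)  len=1.0089
  (v6,v4,v2) [++-] → (-0.1707, 0.16876, -0.845)–(-0.1707, 0.87, -0.845)  len=0.7012
  (v2,v7,v6) [-++] → (-0.1707, 0.87, -0.163911)–(-0.1707, 0.87, -0.845)  len=0.6811

Chained into 1 loop(s):
  loop 1: 8 segments, perimeter = 6.8600
Total perimeter = 6.860


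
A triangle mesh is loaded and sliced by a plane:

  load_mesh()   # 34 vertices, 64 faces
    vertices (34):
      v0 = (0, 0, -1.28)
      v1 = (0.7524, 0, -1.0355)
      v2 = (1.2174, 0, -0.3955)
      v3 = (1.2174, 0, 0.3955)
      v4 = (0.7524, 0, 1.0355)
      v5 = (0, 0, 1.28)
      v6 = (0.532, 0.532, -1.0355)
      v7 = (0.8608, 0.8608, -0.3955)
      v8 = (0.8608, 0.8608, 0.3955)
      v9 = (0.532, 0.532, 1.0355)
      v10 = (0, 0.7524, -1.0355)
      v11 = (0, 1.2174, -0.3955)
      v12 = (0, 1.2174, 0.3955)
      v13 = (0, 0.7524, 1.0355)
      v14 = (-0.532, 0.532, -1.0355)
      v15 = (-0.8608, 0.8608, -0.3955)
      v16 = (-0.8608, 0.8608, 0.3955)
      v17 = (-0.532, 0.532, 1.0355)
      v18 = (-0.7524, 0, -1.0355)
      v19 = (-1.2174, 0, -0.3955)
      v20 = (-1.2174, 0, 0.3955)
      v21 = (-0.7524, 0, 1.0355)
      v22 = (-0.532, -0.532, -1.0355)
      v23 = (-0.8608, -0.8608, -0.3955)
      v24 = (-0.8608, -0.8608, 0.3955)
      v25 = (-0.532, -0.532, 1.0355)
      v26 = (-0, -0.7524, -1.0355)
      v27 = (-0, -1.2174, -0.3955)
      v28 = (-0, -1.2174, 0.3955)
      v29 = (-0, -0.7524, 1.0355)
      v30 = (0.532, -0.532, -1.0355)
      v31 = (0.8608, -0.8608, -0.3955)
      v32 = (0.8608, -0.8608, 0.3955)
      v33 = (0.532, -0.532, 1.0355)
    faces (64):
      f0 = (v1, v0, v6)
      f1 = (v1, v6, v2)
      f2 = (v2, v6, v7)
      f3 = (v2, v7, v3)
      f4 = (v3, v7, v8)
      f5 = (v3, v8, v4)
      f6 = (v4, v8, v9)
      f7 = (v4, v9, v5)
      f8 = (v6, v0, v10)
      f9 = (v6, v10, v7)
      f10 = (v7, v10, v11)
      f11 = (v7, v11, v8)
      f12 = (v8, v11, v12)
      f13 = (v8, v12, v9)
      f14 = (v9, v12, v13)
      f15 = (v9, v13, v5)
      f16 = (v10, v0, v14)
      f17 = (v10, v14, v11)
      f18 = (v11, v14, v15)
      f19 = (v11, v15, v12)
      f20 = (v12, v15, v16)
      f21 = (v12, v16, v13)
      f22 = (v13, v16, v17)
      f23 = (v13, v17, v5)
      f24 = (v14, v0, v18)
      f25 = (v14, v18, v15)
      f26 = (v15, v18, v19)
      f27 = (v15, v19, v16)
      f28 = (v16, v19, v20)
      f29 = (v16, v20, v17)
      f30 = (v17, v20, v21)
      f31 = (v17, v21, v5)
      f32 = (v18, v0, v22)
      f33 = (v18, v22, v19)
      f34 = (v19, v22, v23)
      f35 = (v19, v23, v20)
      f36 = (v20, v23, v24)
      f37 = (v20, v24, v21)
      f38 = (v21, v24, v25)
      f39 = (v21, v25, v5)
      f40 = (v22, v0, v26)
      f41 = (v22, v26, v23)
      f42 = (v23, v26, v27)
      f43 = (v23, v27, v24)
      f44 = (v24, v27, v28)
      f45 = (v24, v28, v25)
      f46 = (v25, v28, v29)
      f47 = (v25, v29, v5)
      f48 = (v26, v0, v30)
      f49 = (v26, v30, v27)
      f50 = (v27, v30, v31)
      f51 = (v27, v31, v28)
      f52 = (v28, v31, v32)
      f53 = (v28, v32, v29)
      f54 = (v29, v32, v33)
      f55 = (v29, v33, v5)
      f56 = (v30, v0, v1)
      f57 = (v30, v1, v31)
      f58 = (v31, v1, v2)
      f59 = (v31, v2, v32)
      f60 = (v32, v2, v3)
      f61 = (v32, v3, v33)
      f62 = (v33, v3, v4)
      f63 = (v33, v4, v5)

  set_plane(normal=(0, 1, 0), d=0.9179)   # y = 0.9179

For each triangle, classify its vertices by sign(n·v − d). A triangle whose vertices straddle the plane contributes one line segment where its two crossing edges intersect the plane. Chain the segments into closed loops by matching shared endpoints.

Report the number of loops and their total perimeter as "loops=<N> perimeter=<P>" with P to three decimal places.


Straddling triangles (10 of 64):
  (v7,v10,v11) [--+] → (0, 0.9179, -0.807715)–(0.722966, 0.9179, -0.3955)  len=0.8322
  (v7,v11,v8) [-+-] → (0.722966, 0.9179, -0.3955)–(0.722966, 0.9179, 0.268842)  len=0.6643
  (v8,v11,v12) [-++] → (0.722966, 0.9179, 0.268842)–(0.722966, 0.9179, 0.3955)  len=0.1267
  (v8,v12,v9) [-+-] → (0.722966, 0.9179, 0.3955)–(0.232469, 0.9179, 0.675162)  len=0.5646
  (v9,v12,v13) [-+-] → (0.232469, 0.9179, 0.675162)–(0, 0.9179, 0.807715)  len=0.2676
  (v10,v14,v11) [--+] → (-0.232469, 0.9179, -0.675162)–(0, 0.9179, -0.807715)  len=0.2676
  (v11,v14,v15) [+--] → (-0.232469, 0.9179, -0.675162)–(-0.722966, 0.9179, -0.3955)  len=0.5646
  (v11,v15,v12) [+-+] → (-0.722966, 0.9179, -0.3955)–(-0.722966, 0.9179, -0.268842)  len=0.1267
  (v12,v15,v16) [+--] → (-0.722966, 0.9179, -0.268842)–(-0.722966, 0.9179, 0.3955)  len=0.6643
  (v12,v16,v13) [+--] → (-0.722966, 0.9179, 0.3955)–(0, 0.9179, 0.807715)  len=0.8322

Chained into 1 loop(s):
  loop 1: 10 segments, perimeter = 4.9109
Total perimeter = 4.911

loops=1 perimeter=4.911


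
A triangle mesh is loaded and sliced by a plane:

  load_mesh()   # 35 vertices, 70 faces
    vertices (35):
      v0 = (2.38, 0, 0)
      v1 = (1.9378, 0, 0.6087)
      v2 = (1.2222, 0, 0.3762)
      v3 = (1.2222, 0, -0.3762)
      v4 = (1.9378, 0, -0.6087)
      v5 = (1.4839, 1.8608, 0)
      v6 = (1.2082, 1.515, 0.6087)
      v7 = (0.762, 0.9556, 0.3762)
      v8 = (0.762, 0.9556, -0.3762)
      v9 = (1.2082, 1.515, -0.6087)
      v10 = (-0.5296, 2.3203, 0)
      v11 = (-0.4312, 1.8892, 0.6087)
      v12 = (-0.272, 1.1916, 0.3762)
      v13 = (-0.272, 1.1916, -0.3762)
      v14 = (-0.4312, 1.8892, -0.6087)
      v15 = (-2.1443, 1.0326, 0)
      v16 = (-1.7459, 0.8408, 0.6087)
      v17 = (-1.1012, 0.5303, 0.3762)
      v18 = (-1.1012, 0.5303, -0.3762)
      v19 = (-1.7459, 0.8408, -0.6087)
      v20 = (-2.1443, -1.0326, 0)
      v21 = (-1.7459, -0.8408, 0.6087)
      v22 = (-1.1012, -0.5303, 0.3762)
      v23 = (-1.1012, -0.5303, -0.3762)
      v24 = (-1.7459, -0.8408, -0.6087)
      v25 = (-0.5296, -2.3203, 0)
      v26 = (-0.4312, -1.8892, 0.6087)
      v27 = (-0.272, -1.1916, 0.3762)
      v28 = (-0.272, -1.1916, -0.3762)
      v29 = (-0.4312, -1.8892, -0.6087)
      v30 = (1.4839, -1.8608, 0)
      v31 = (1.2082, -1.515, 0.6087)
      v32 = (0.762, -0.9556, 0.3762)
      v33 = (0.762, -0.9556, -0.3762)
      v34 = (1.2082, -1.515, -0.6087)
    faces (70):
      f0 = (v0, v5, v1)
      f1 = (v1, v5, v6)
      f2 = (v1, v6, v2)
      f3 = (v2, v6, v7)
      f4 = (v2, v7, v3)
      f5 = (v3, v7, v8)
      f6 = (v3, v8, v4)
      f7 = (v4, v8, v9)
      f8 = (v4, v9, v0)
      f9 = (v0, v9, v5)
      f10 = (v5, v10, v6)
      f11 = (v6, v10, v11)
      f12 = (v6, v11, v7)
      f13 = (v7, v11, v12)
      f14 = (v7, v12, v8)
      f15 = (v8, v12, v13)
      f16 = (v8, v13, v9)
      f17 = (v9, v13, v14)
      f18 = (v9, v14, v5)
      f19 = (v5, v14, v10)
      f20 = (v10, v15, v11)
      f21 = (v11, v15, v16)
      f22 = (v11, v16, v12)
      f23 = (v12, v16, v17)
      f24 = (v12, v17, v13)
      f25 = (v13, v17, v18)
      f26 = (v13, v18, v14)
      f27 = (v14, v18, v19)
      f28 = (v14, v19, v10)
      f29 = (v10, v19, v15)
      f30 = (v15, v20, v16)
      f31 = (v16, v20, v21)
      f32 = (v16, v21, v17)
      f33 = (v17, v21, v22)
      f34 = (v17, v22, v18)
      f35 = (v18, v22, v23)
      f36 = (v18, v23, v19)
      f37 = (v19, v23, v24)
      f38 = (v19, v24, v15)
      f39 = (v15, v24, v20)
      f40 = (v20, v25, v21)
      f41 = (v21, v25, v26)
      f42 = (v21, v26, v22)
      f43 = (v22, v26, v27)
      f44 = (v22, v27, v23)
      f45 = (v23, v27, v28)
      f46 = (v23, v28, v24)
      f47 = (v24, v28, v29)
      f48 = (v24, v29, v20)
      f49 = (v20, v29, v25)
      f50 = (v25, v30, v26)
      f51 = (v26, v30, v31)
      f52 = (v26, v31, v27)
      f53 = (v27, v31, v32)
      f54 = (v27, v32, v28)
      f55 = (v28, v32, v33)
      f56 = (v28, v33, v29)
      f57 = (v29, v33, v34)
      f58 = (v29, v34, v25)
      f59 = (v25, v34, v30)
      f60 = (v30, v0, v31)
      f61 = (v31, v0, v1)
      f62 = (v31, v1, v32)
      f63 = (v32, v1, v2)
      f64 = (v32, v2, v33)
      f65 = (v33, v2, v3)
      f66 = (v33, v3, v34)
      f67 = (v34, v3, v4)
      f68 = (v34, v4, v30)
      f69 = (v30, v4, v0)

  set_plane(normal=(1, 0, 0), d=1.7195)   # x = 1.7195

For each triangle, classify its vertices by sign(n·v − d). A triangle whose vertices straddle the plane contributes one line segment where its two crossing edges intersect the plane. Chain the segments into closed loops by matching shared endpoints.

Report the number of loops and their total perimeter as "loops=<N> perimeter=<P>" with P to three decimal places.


Straddling triangles (14 of 70):
  (v0,v5,v1) [+-+] → (1.7195, 1.37156, 0)–(1.7195, 0.894939, 0.31595)  len=0.5718
  (v1,v5,v6) [+--] → (1.7195, 0.894939, 0.31595)–(1.7195, 0.453296, 0.6087)  len=0.5299
  (v1,v6,v2) [+--] → (1.7195, 0.453296, 0.6087)–(1.7195, 0, 0.537774)  len=0.4588
  (v3,v8,v4) [--+] → (1.7195, 0.177417, -0.565534)–(1.7195, 0, -0.537774)  len=0.1796
  (v4,v8,v9) [+--] → (1.7195, 0.177417, -0.565534)–(1.7195, 0.453296, -0.6087)  len=0.2792
  (v4,v9,v0) [+-+] → (1.7195, 0.453296, -0.6087)–(1.7195, 0.853949, -0.343102)  len=0.4807
  (v0,v9,v5) [+--] → (1.7195, 0.853949, -0.343102)–(1.7195, 1.37156, 0)  len=0.6210
  (v30,v0,v31) [-+-] → (1.7195, -1.37156, 0)–(1.7195, -0.853949, 0.343102)  len=0.6210
  (v31,v0,v1) [-++] → (1.7195, -0.853949, 0.343102)–(1.7195, -0.453296, 0.6087)  len=0.4807
  (v31,v1,v32) [-+-] → (1.7195, -0.453296, 0.6087)–(1.7195, -0.177417, 0.565534)  len=0.2792
  (v32,v1,v2) [-+-] → (1.7195, -0.177417, 0.565534)–(1.7195, 0, 0.537774)  len=0.1796
  (v34,v3,v4) [--+] → (1.7195, 0, -0.537774)–(1.7195, -0.453296, -0.6087)  len=0.4588
  (v34,v4,v30) [-+-] → (1.7195, -0.453296, -0.6087)–(1.7195, -0.894939, -0.31595)  len=0.5299
  (v30,v4,v0) [-++] → (1.7195, -0.894939, -0.31595)–(1.7195, -1.37156, 0)  len=0.5718

Chained into 1 loop(s):
  loop 1: 14 segments, perimeter = 6.2420
Total perimeter = 6.242

loops=1 perimeter=6.242
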